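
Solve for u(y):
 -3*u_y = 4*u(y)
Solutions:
 u(y) = C1*exp(-4*y/3)


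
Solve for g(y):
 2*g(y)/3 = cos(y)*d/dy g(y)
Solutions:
 g(y) = C1*(sin(y) + 1)^(1/3)/(sin(y) - 1)^(1/3)


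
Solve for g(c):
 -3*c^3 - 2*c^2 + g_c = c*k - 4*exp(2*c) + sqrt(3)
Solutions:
 g(c) = C1 + 3*c^4/4 + 2*c^3/3 + c^2*k/2 + sqrt(3)*c - 2*exp(2*c)


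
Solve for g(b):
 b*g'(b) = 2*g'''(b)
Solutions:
 g(b) = C1 + Integral(C2*airyai(2^(2/3)*b/2) + C3*airybi(2^(2/3)*b/2), b)


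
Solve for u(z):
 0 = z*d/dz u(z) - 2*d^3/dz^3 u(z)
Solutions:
 u(z) = C1 + Integral(C2*airyai(2^(2/3)*z/2) + C3*airybi(2^(2/3)*z/2), z)


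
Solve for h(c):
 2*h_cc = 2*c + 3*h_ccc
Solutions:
 h(c) = C1 + C2*c + C3*exp(2*c/3) + c^3/6 + 3*c^2/4


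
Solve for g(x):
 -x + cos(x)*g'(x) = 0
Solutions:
 g(x) = C1 + Integral(x/cos(x), x)


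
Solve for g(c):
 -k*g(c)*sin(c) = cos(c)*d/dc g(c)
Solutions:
 g(c) = C1*exp(k*log(cos(c)))


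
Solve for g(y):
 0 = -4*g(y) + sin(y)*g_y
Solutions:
 g(y) = C1*(cos(y)^2 - 2*cos(y) + 1)/(cos(y)^2 + 2*cos(y) + 1)


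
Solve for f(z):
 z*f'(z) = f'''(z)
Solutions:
 f(z) = C1 + Integral(C2*airyai(z) + C3*airybi(z), z)


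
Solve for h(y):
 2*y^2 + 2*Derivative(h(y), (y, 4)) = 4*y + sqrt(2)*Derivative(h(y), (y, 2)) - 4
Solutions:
 h(y) = C1 + C2*y + C3*exp(-2^(3/4)*y/2) + C4*exp(2^(3/4)*y/2) + sqrt(2)*y^4/12 - sqrt(2)*y^3/3 + y^2*(sqrt(2) + 2)


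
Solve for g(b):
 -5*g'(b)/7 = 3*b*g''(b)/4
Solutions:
 g(b) = C1 + C2*b^(1/21)


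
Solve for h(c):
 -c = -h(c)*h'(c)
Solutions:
 h(c) = -sqrt(C1 + c^2)
 h(c) = sqrt(C1 + c^2)


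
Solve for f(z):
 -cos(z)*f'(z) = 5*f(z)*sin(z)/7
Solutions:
 f(z) = C1*cos(z)^(5/7)


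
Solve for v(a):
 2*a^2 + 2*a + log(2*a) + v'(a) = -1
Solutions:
 v(a) = C1 - 2*a^3/3 - a^2 - a*log(a) - a*log(2)


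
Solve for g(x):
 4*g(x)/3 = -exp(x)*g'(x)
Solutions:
 g(x) = C1*exp(4*exp(-x)/3)


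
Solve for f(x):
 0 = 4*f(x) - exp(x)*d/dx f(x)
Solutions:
 f(x) = C1*exp(-4*exp(-x))


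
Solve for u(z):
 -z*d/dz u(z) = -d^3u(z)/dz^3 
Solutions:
 u(z) = C1 + Integral(C2*airyai(z) + C3*airybi(z), z)


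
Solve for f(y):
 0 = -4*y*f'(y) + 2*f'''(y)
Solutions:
 f(y) = C1 + Integral(C2*airyai(2^(1/3)*y) + C3*airybi(2^(1/3)*y), y)


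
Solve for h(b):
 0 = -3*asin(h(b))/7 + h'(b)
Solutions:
 Integral(1/asin(_y), (_y, h(b))) = C1 + 3*b/7


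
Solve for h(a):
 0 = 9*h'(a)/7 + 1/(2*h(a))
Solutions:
 h(a) = -sqrt(C1 - 7*a)/3
 h(a) = sqrt(C1 - 7*a)/3


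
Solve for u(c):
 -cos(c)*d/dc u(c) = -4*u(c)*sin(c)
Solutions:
 u(c) = C1/cos(c)^4


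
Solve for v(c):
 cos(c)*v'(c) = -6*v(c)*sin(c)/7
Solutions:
 v(c) = C1*cos(c)^(6/7)


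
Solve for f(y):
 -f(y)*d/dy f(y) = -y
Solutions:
 f(y) = -sqrt(C1 + y^2)
 f(y) = sqrt(C1 + y^2)


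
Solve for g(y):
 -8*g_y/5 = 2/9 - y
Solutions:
 g(y) = C1 + 5*y^2/16 - 5*y/36


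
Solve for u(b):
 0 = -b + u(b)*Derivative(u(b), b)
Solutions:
 u(b) = -sqrt(C1 + b^2)
 u(b) = sqrt(C1 + b^2)


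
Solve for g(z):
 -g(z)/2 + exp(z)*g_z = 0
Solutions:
 g(z) = C1*exp(-exp(-z)/2)


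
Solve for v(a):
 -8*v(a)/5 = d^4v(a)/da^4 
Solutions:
 v(a) = (C1*sin(2^(1/4)*5^(3/4)*a/5) + C2*cos(2^(1/4)*5^(3/4)*a/5))*exp(-2^(1/4)*5^(3/4)*a/5) + (C3*sin(2^(1/4)*5^(3/4)*a/5) + C4*cos(2^(1/4)*5^(3/4)*a/5))*exp(2^(1/4)*5^(3/4)*a/5)


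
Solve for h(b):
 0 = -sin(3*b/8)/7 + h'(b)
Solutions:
 h(b) = C1 - 8*cos(3*b/8)/21


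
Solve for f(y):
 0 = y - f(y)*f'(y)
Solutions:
 f(y) = -sqrt(C1 + y^2)
 f(y) = sqrt(C1 + y^2)


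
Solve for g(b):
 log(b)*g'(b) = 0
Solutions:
 g(b) = C1


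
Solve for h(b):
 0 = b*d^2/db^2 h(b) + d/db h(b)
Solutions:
 h(b) = C1 + C2*log(b)


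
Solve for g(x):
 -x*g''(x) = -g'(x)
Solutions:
 g(x) = C1 + C2*x^2


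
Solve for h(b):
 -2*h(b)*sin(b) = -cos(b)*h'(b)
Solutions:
 h(b) = C1/cos(b)^2


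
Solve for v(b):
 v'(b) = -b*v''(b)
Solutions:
 v(b) = C1 + C2*log(b)


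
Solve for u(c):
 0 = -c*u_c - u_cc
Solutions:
 u(c) = C1 + C2*erf(sqrt(2)*c/2)


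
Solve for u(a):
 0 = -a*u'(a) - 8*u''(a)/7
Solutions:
 u(a) = C1 + C2*erf(sqrt(7)*a/4)


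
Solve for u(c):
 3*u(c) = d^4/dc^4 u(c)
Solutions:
 u(c) = C1*exp(-3^(1/4)*c) + C2*exp(3^(1/4)*c) + C3*sin(3^(1/4)*c) + C4*cos(3^(1/4)*c)


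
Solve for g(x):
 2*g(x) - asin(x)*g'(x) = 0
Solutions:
 g(x) = C1*exp(2*Integral(1/asin(x), x))


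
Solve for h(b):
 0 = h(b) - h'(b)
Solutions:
 h(b) = C1*exp(b)


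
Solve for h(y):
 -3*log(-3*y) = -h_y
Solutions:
 h(y) = C1 + 3*y*log(-y) + 3*y*(-1 + log(3))


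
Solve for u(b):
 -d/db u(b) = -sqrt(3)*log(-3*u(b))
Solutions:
 -sqrt(3)*Integral(1/(log(-_y) + log(3)), (_y, u(b)))/3 = C1 - b


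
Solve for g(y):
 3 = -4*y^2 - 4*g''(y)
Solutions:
 g(y) = C1 + C2*y - y^4/12 - 3*y^2/8


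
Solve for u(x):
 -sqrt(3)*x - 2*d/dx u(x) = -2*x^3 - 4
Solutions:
 u(x) = C1 + x^4/4 - sqrt(3)*x^2/4 + 2*x


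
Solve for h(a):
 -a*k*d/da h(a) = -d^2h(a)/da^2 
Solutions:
 h(a) = Piecewise((-sqrt(2)*sqrt(pi)*C1*erf(sqrt(2)*a*sqrt(-k)/2)/(2*sqrt(-k)) - C2, (k > 0) | (k < 0)), (-C1*a - C2, True))


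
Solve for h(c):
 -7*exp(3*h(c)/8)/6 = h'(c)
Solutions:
 h(c) = 8*log(1/(C1 + 7*c))/3 + 32*log(2)/3
 h(c) = 8*log(2^(1/3)*(-1 - sqrt(3)*I)*(1/(C1 + 7*c))^(1/3))
 h(c) = 8*log(2^(1/3)*(-1 + sqrt(3)*I)*(1/(C1 + 7*c))^(1/3))


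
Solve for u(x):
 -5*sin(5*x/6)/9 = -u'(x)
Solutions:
 u(x) = C1 - 2*cos(5*x/6)/3


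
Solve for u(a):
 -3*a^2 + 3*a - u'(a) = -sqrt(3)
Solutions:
 u(a) = C1 - a^3 + 3*a^2/2 + sqrt(3)*a


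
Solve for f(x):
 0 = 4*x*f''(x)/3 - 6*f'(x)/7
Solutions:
 f(x) = C1 + C2*x^(23/14)


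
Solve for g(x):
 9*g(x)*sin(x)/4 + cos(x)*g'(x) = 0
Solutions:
 g(x) = C1*cos(x)^(9/4)


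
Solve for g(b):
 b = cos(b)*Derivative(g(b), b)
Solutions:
 g(b) = C1 + Integral(b/cos(b), b)


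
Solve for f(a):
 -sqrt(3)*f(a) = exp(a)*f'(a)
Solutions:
 f(a) = C1*exp(sqrt(3)*exp(-a))


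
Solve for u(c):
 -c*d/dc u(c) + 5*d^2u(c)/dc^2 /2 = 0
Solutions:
 u(c) = C1 + C2*erfi(sqrt(5)*c/5)


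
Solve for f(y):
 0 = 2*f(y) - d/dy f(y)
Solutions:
 f(y) = C1*exp(2*y)


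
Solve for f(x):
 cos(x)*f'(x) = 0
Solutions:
 f(x) = C1


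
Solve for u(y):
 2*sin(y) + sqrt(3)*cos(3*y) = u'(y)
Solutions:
 u(y) = C1 + sqrt(3)*sin(3*y)/3 - 2*cos(y)


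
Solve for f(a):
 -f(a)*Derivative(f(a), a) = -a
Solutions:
 f(a) = -sqrt(C1 + a^2)
 f(a) = sqrt(C1 + a^2)


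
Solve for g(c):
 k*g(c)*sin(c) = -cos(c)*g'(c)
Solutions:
 g(c) = C1*exp(k*log(cos(c)))


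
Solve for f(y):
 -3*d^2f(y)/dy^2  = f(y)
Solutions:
 f(y) = C1*sin(sqrt(3)*y/3) + C2*cos(sqrt(3)*y/3)


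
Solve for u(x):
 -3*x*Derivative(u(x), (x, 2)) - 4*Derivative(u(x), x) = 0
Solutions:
 u(x) = C1 + C2/x^(1/3)


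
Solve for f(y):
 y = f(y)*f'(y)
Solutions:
 f(y) = -sqrt(C1 + y^2)
 f(y) = sqrt(C1 + y^2)


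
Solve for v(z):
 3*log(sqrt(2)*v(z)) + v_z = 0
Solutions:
 2*Integral(1/(2*log(_y) + log(2)), (_y, v(z)))/3 = C1 - z


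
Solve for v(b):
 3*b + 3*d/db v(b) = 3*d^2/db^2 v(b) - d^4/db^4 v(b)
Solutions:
 v(b) = C1 + C2*exp(2^(1/3)*b*(2/(sqrt(5) + 3)^(1/3) + 2^(1/3)*(sqrt(5) + 3)^(1/3))/4)*sin(2^(1/3)*sqrt(3)*b*(-2^(1/3)*(sqrt(5) + 3)^(1/3) + 2/(sqrt(5) + 3)^(1/3))/4) + C3*exp(2^(1/3)*b*(2/(sqrt(5) + 3)^(1/3) + 2^(1/3)*(sqrt(5) + 3)^(1/3))/4)*cos(2^(1/3)*sqrt(3)*b*(-2^(1/3)*(sqrt(5) + 3)^(1/3) + 2/(sqrt(5) + 3)^(1/3))/4) + C4*exp(-2^(1/3)*b*((sqrt(5) + 3)^(-1/3) + 2^(1/3)*(sqrt(5) + 3)^(1/3)/2)) - b^2/2 - b


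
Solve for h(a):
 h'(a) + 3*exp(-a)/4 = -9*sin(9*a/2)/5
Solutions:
 h(a) = C1 + 2*cos(9*a/2)/5 + 3*exp(-a)/4


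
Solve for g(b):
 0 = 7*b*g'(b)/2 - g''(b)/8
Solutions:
 g(b) = C1 + C2*erfi(sqrt(14)*b)


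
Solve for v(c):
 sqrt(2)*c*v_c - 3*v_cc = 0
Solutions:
 v(c) = C1 + C2*erfi(2^(3/4)*sqrt(3)*c/6)


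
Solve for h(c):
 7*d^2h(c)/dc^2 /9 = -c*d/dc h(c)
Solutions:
 h(c) = C1 + C2*erf(3*sqrt(14)*c/14)


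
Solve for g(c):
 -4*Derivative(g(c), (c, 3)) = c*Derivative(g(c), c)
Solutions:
 g(c) = C1 + Integral(C2*airyai(-2^(1/3)*c/2) + C3*airybi(-2^(1/3)*c/2), c)


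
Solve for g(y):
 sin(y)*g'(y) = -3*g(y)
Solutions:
 g(y) = C1*(cos(y) + 1)^(3/2)/(cos(y) - 1)^(3/2)


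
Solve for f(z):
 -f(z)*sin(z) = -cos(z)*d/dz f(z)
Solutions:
 f(z) = C1/cos(z)


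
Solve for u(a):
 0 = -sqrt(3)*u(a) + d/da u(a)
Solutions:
 u(a) = C1*exp(sqrt(3)*a)


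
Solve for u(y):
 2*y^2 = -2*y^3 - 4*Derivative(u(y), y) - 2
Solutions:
 u(y) = C1 - y^4/8 - y^3/6 - y/2


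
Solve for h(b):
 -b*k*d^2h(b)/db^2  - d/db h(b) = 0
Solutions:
 h(b) = C1 + b^(((re(k) - 1)*re(k) + im(k)^2)/(re(k)^2 + im(k)^2))*(C2*sin(log(b)*Abs(im(k))/(re(k)^2 + im(k)^2)) + C3*cos(log(b)*im(k)/(re(k)^2 + im(k)^2)))


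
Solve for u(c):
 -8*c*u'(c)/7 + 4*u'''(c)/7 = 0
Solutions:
 u(c) = C1 + Integral(C2*airyai(2^(1/3)*c) + C3*airybi(2^(1/3)*c), c)


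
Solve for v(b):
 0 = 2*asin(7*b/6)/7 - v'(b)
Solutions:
 v(b) = C1 + 2*b*asin(7*b/6)/7 + 2*sqrt(36 - 49*b^2)/49


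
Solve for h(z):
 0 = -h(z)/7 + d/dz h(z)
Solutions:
 h(z) = C1*exp(z/7)


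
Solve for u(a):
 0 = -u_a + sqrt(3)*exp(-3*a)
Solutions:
 u(a) = C1 - sqrt(3)*exp(-3*a)/3


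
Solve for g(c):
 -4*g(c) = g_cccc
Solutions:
 g(c) = (C1*sin(c) + C2*cos(c))*exp(-c) + (C3*sin(c) + C4*cos(c))*exp(c)


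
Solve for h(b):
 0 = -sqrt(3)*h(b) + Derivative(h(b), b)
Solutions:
 h(b) = C1*exp(sqrt(3)*b)


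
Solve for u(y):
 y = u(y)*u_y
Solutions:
 u(y) = -sqrt(C1 + y^2)
 u(y) = sqrt(C1 + y^2)


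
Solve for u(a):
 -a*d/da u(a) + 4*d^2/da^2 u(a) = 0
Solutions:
 u(a) = C1 + C2*erfi(sqrt(2)*a/4)


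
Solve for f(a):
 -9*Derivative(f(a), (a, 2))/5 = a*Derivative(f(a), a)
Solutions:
 f(a) = C1 + C2*erf(sqrt(10)*a/6)


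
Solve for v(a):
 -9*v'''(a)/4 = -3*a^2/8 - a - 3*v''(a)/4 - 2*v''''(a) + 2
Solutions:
 v(a) = C1 + C2*a - a^4/24 - 13*a^3/18 - 23*a^2/6 + (C3*sin(sqrt(15)*a/16) + C4*cos(sqrt(15)*a/16))*exp(9*a/16)


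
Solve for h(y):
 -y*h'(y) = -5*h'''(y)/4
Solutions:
 h(y) = C1 + Integral(C2*airyai(10^(2/3)*y/5) + C3*airybi(10^(2/3)*y/5), y)


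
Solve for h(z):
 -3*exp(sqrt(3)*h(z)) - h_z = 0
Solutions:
 h(z) = sqrt(3)*(2*log(1/(C1 + 3*z)) - log(3))/6


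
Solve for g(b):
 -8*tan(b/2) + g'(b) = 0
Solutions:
 g(b) = C1 - 16*log(cos(b/2))


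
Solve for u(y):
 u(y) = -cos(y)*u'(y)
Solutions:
 u(y) = C1*sqrt(sin(y) - 1)/sqrt(sin(y) + 1)


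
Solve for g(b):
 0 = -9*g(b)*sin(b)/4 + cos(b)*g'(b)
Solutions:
 g(b) = C1/cos(b)^(9/4)


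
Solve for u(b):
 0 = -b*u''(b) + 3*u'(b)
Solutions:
 u(b) = C1 + C2*b^4


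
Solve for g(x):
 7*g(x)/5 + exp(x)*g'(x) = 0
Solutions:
 g(x) = C1*exp(7*exp(-x)/5)


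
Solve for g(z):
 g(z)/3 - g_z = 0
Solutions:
 g(z) = C1*exp(z/3)


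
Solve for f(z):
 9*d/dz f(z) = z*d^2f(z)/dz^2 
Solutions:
 f(z) = C1 + C2*z^10


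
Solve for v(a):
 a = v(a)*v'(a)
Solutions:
 v(a) = -sqrt(C1 + a^2)
 v(a) = sqrt(C1 + a^2)


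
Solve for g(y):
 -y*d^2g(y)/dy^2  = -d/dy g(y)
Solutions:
 g(y) = C1 + C2*y^2


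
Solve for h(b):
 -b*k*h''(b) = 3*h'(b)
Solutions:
 h(b) = C1 + b^(((re(k) - 3)*re(k) + im(k)^2)/(re(k)^2 + im(k)^2))*(C2*sin(3*log(b)*Abs(im(k))/(re(k)^2 + im(k)^2)) + C3*cos(3*log(b)*im(k)/(re(k)^2 + im(k)^2)))


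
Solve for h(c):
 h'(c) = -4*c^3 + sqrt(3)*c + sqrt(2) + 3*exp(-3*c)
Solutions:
 h(c) = C1 - c^4 + sqrt(3)*c^2/2 + sqrt(2)*c - exp(-3*c)


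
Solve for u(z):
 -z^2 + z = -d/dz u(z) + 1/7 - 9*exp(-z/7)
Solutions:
 u(z) = C1 + z^3/3 - z^2/2 + z/7 + 63*exp(-z/7)


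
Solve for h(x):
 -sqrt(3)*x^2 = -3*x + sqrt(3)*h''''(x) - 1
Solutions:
 h(x) = C1 + C2*x + C3*x^2 + C4*x^3 - x^6/360 + sqrt(3)*x^5/120 + sqrt(3)*x^4/72


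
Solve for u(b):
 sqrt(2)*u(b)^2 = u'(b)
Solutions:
 u(b) = -1/(C1 + sqrt(2)*b)


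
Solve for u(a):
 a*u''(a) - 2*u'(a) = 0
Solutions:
 u(a) = C1 + C2*a^3


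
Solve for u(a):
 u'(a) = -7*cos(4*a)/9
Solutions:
 u(a) = C1 - 7*sin(4*a)/36


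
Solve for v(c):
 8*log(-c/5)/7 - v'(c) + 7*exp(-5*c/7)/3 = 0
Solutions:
 v(c) = C1 + 8*c*log(-c)/7 + 8*c*(-log(5) - 1)/7 - 49*exp(-5*c/7)/15


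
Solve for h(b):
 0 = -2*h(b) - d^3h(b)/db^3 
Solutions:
 h(b) = C3*exp(-2^(1/3)*b) + (C1*sin(2^(1/3)*sqrt(3)*b/2) + C2*cos(2^(1/3)*sqrt(3)*b/2))*exp(2^(1/3)*b/2)


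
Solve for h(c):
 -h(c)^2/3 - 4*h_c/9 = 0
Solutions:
 h(c) = 4/(C1 + 3*c)


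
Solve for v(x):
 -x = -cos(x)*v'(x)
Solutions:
 v(x) = C1 + Integral(x/cos(x), x)


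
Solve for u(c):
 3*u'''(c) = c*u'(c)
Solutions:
 u(c) = C1 + Integral(C2*airyai(3^(2/3)*c/3) + C3*airybi(3^(2/3)*c/3), c)


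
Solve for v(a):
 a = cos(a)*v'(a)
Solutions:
 v(a) = C1 + Integral(a/cos(a), a)


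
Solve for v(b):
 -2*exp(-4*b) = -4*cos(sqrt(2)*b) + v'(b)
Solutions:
 v(b) = C1 + 2*sqrt(2)*sin(sqrt(2)*b) + exp(-4*b)/2


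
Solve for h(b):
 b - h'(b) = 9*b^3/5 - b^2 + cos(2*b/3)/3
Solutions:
 h(b) = C1 - 9*b^4/20 + b^3/3 + b^2/2 - sin(2*b/3)/2


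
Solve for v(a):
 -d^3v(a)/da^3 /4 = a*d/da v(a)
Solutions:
 v(a) = C1 + Integral(C2*airyai(-2^(2/3)*a) + C3*airybi(-2^(2/3)*a), a)


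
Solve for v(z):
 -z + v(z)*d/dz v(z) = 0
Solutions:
 v(z) = -sqrt(C1 + z^2)
 v(z) = sqrt(C1 + z^2)


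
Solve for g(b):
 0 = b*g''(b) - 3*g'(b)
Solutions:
 g(b) = C1 + C2*b^4


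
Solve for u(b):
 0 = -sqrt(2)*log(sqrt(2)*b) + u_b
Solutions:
 u(b) = C1 + sqrt(2)*b*log(b) - sqrt(2)*b + sqrt(2)*b*log(2)/2


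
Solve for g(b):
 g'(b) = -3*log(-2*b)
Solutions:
 g(b) = C1 - 3*b*log(-b) + 3*b*(1 - log(2))


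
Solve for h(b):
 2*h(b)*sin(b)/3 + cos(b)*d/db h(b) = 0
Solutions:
 h(b) = C1*cos(b)^(2/3)


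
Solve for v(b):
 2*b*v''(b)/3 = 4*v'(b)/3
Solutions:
 v(b) = C1 + C2*b^3


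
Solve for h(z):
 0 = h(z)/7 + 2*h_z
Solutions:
 h(z) = C1*exp(-z/14)


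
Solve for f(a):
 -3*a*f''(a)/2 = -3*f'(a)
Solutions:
 f(a) = C1 + C2*a^3


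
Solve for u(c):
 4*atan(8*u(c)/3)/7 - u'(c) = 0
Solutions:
 Integral(1/atan(8*_y/3), (_y, u(c))) = C1 + 4*c/7


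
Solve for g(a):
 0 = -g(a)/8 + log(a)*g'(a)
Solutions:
 g(a) = C1*exp(li(a)/8)


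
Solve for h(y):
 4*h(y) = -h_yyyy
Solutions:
 h(y) = (C1*sin(y) + C2*cos(y))*exp(-y) + (C3*sin(y) + C4*cos(y))*exp(y)


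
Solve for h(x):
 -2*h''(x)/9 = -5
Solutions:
 h(x) = C1 + C2*x + 45*x^2/4


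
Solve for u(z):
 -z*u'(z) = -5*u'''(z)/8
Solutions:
 u(z) = C1 + Integral(C2*airyai(2*5^(2/3)*z/5) + C3*airybi(2*5^(2/3)*z/5), z)


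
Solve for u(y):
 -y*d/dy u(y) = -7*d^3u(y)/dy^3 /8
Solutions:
 u(y) = C1 + Integral(C2*airyai(2*7^(2/3)*y/7) + C3*airybi(2*7^(2/3)*y/7), y)


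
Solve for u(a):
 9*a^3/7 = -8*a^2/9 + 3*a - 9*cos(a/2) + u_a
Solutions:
 u(a) = C1 + 9*a^4/28 + 8*a^3/27 - 3*a^2/2 + 18*sin(a/2)


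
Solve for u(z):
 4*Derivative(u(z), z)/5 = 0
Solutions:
 u(z) = C1


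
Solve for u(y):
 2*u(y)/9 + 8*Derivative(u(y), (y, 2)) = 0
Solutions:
 u(y) = C1*sin(y/6) + C2*cos(y/6)


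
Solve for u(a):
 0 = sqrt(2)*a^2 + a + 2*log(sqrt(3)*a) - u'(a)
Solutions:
 u(a) = C1 + sqrt(2)*a^3/3 + a^2/2 + 2*a*log(a) - 2*a + a*log(3)


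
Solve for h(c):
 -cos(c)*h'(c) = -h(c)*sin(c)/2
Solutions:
 h(c) = C1/sqrt(cos(c))


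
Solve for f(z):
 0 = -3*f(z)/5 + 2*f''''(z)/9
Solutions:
 f(z) = C1*exp(-30^(3/4)*z/10) + C2*exp(30^(3/4)*z/10) + C3*sin(30^(3/4)*z/10) + C4*cos(30^(3/4)*z/10)


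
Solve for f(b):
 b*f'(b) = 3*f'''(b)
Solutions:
 f(b) = C1 + Integral(C2*airyai(3^(2/3)*b/3) + C3*airybi(3^(2/3)*b/3), b)


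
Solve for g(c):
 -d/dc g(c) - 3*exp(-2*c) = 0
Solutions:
 g(c) = C1 + 3*exp(-2*c)/2


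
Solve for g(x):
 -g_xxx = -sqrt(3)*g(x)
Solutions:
 g(x) = C3*exp(3^(1/6)*x) + (C1*sin(3^(2/3)*x/2) + C2*cos(3^(2/3)*x/2))*exp(-3^(1/6)*x/2)


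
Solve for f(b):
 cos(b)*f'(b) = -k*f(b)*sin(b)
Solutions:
 f(b) = C1*exp(k*log(cos(b)))


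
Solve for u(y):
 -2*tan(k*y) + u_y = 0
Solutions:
 u(y) = C1 + 2*Piecewise((-log(cos(k*y))/k, Ne(k, 0)), (0, True))


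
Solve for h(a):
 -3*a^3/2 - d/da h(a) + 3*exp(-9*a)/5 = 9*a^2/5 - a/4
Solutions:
 h(a) = C1 - 3*a^4/8 - 3*a^3/5 + a^2/8 - exp(-9*a)/15


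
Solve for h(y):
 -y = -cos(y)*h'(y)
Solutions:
 h(y) = C1 + Integral(y/cos(y), y)


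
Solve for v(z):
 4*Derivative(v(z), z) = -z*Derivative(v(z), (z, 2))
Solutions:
 v(z) = C1 + C2/z^3


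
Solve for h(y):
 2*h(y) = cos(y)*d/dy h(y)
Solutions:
 h(y) = C1*(sin(y) + 1)/(sin(y) - 1)


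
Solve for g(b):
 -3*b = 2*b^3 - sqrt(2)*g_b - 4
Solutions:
 g(b) = C1 + sqrt(2)*b^4/4 + 3*sqrt(2)*b^2/4 - 2*sqrt(2)*b


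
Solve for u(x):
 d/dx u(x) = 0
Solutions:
 u(x) = C1


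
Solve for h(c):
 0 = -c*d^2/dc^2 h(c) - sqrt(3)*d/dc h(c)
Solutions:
 h(c) = C1 + C2*c^(1 - sqrt(3))


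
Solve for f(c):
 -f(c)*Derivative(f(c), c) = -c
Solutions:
 f(c) = -sqrt(C1 + c^2)
 f(c) = sqrt(C1 + c^2)


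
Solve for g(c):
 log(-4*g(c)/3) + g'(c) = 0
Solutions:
 Integral(1/(log(-_y) - log(3) + 2*log(2)), (_y, g(c))) = C1 - c


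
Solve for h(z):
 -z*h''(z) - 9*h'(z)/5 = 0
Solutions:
 h(z) = C1 + C2/z^(4/5)


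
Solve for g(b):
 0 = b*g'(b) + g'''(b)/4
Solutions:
 g(b) = C1 + Integral(C2*airyai(-2^(2/3)*b) + C3*airybi(-2^(2/3)*b), b)


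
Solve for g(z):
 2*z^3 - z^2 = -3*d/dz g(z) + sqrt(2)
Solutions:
 g(z) = C1 - z^4/6 + z^3/9 + sqrt(2)*z/3


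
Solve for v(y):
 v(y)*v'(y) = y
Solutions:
 v(y) = -sqrt(C1 + y^2)
 v(y) = sqrt(C1 + y^2)


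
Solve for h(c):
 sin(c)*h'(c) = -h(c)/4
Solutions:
 h(c) = C1*(cos(c) + 1)^(1/8)/(cos(c) - 1)^(1/8)


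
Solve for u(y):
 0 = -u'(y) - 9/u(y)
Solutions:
 u(y) = -sqrt(C1 - 18*y)
 u(y) = sqrt(C1 - 18*y)


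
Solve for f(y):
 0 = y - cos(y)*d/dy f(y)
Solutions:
 f(y) = C1 + Integral(y/cos(y), y)


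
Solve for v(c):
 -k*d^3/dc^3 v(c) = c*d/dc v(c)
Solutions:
 v(c) = C1 + Integral(C2*airyai(c*(-1/k)^(1/3)) + C3*airybi(c*(-1/k)^(1/3)), c)


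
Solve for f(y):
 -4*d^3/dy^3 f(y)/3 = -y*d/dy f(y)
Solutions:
 f(y) = C1 + Integral(C2*airyai(6^(1/3)*y/2) + C3*airybi(6^(1/3)*y/2), y)


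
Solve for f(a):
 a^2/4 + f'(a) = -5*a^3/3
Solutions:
 f(a) = C1 - 5*a^4/12 - a^3/12


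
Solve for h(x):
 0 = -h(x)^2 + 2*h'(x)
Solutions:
 h(x) = -2/(C1 + x)


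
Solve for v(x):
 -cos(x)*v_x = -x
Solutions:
 v(x) = C1 + Integral(x/cos(x), x)


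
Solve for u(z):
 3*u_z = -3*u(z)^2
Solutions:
 u(z) = 1/(C1 + z)


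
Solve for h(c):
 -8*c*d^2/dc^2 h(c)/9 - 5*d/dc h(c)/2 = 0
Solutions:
 h(c) = C1 + C2/c^(29/16)


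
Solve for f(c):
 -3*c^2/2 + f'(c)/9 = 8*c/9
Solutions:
 f(c) = C1 + 9*c^3/2 + 4*c^2


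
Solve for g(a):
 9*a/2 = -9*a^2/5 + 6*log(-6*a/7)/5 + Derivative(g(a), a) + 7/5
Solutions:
 g(a) = C1 + 3*a^3/5 + 9*a^2/4 - 6*a*log(-a)/5 + a*(-6*log(6) - 1 + 6*log(7))/5


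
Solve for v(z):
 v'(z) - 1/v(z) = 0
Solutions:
 v(z) = -sqrt(C1 + 2*z)
 v(z) = sqrt(C1 + 2*z)


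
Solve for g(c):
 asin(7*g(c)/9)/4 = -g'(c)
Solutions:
 Integral(1/asin(7*_y/9), (_y, g(c))) = C1 - c/4


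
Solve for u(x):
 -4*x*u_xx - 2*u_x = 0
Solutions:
 u(x) = C1 + C2*sqrt(x)


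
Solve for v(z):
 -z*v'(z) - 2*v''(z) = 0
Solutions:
 v(z) = C1 + C2*erf(z/2)


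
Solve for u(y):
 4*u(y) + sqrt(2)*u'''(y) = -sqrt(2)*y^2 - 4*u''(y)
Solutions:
 u(y) = C1*exp(y*(-4*sqrt(2) + 8/(3*sqrt(354) + 43*sqrt(2))^(1/3) + (3*sqrt(354) + 43*sqrt(2))^(1/3))/6)*sin(sqrt(3)*y*(-(3*sqrt(354) + 43*sqrt(2))^(1/3) + 8/(3*sqrt(354) + 43*sqrt(2))^(1/3))/6) + C2*exp(y*(-4*sqrt(2) + 8/(3*sqrt(354) + 43*sqrt(2))^(1/3) + (3*sqrt(354) + 43*sqrt(2))^(1/3))/6)*cos(sqrt(3)*y*(-(3*sqrt(354) + 43*sqrt(2))^(1/3) + 8/(3*sqrt(354) + 43*sqrt(2))^(1/3))/6) + C3*exp(-y*(8/(3*sqrt(354) + 43*sqrt(2))^(1/3) + 2*sqrt(2) + (3*sqrt(354) + 43*sqrt(2))^(1/3))/3) - sqrt(2)*y^2/4 + sqrt(2)/2


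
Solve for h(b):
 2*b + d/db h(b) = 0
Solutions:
 h(b) = C1 - b^2


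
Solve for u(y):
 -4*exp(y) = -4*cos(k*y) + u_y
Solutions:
 u(y) = C1 - 4*exp(y) + 4*sin(k*y)/k


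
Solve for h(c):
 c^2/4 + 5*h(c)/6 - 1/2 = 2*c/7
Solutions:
 h(c) = -3*c^2/10 + 12*c/35 + 3/5


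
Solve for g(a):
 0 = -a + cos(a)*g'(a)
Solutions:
 g(a) = C1 + Integral(a/cos(a), a)


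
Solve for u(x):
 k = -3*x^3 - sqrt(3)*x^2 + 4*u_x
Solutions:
 u(x) = C1 + k*x/4 + 3*x^4/16 + sqrt(3)*x^3/12


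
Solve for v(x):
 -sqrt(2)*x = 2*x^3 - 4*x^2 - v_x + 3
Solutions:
 v(x) = C1 + x^4/2 - 4*x^3/3 + sqrt(2)*x^2/2 + 3*x


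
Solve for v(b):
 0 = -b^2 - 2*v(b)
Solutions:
 v(b) = -b^2/2


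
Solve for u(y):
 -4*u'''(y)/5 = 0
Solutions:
 u(y) = C1 + C2*y + C3*y^2


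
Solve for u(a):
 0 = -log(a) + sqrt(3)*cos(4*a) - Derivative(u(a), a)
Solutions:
 u(a) = C1 - a*log(a) + a + sqrt(3)*sin(4*a)/4


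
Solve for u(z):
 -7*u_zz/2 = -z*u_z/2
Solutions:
 u(z) = C1 + C2*erfi(sqrt(14)*z/14)


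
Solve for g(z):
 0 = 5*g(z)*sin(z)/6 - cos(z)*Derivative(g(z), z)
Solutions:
 g(z) = C1/cos(z)^(5/6)


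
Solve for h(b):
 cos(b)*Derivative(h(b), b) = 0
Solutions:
 h(b) = C1


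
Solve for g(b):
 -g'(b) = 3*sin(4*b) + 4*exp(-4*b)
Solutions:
 g(b) = C1 + 3*cos(4*b)/4 + exp(-4*b)


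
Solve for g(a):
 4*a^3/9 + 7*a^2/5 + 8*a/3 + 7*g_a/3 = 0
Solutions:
 g(a) = C1 - a^4/21 - a^3/5 - 4*a^2/7


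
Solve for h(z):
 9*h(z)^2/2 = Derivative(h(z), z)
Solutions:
 h(z) = -2/(C1 + 9*z)


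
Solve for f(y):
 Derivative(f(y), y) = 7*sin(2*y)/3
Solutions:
 f(y) = C1 - 7*cos(2*y)/6


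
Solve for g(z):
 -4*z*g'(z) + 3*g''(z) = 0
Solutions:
 g(z) = C1 + C2*erfi(sqrt(6)*z/3)


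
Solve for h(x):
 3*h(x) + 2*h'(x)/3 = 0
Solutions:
 h(x) = C1*exp(-9*x/2)


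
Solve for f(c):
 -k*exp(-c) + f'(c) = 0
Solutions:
 f(c) = C1 - k*exp(-c)


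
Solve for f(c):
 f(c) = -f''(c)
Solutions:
 f(c) = C1*sin(c) + C2*cos(c)


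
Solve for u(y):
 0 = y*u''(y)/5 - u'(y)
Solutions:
 u(y) = C1 + C2*y^6


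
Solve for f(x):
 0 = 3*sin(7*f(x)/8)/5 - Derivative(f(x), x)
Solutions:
 -3*x/5 + 4*log(cos(7*f(x)/8) - 1)/7 - 4*log(cos(7*f(x)/8) + 1)/7 = C1


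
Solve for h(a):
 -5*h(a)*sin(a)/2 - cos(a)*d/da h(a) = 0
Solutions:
 h(a) = C1*cos(a)^(5/2)


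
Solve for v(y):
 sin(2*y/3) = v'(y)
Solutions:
 v(y) = C1 - 3*cos(2*y/3)/2


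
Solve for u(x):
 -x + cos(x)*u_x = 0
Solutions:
 u(x) = C1 + Integral(x/cos(x), x)


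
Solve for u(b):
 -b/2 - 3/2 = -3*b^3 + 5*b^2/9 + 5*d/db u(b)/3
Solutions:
 u(b) = C1 + 9*b^4/20 - b^3/9 - 3*b^2/20 - 9*b/10


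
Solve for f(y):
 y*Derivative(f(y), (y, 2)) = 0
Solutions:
 f(y) = C1 + C2*y


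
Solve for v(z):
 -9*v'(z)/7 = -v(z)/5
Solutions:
 v(z) = C1*exp(7*z/45)


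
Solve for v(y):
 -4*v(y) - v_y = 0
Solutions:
 v(y) = C1*exp(-4*y)


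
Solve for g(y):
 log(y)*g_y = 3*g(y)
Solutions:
 g(y) = C1*exp(3*li(y))


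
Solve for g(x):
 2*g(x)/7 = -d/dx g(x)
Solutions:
 g(x) = C1*exp(-2*x/7)


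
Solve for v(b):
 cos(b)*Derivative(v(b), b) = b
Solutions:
 v(b) = C1 + Integral(b/cos(b), b)


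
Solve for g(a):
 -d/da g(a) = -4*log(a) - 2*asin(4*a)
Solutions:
 g(a) = C1 + 4*a*log(a) + 2*a*asin(4*a) - 4*a + sqrt(1 - 16*a^2)/2


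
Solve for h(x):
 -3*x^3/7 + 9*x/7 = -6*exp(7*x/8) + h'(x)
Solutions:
 h(x) = C1 - 3*x^4/28 + 9*x^2/14 + 48*exp(7*x/8)/7


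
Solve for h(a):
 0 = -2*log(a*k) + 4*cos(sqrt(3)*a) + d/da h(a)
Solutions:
 h(a) = C1 + 2*a*log(a*k) - 2*a - 4*sqrt(3)*sin(sqrt(3)*a)/3


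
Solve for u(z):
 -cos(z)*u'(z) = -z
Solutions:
 u(z) = C1 + Integral(z/cos(z), z)


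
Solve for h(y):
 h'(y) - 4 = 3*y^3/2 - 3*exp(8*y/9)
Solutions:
 h(y) = C1 + 3*y^4/8 + 4*y - 27*exp(8*y/9)/8


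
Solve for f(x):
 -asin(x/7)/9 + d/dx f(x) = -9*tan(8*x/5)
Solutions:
 f(x) = C1 + x*asin(x/7)/9 + sqrt(49 - x^2)/9 + 45*log(cos(8*x/5))/8


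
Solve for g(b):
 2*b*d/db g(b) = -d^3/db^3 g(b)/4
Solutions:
 g(b) = C1 + Integral(C2*airyai(-2*b) + C3*airybi(-2*b), b)


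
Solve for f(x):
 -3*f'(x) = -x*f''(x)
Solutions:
 f(x) = C1 + C2*x^4


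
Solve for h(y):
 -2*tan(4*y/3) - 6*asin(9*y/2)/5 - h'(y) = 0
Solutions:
 h(y) = C1 - 6*y*asin(9*y/2)/5 - 2*sqrt(4 - 81*y^2)/15 + 3*log(cos(4*y/3))/2


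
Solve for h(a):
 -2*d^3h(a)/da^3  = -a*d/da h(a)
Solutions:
 h(a) = C1 + Integral(C2*airyai(2^(2/3)*a/2) + C3*airybi(2^(2/3)*a/2), a)


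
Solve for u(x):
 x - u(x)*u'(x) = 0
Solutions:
 u(x) = -sqrt(C1 + x^2)
 u(x) = sqrt(C1 + x^2)


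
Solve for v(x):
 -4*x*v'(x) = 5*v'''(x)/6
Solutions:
 v(x) = C1 + Integral(C2*airyai(-2*3^(1/3)*5^(2/3)*x/5) + C3*airybi(-2*3^(1/3)*5^(2/3)*x/5), x)


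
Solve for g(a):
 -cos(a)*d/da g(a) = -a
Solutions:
 g(a) = C1 + Integral(a/cos(a), a)


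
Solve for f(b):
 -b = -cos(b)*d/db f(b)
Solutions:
 f(b) = C1 + Integral(b/cos(b), b)


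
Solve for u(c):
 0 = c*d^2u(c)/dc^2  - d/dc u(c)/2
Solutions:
 u(c) = C1 + C2*c^(3/2)


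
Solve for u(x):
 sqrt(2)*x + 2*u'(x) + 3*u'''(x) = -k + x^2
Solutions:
 u(x) = C1 + C2*sin(sqrt(6)*x/3) + C3*cos(sqrt(6)*x/3) - k*x/2 + x^3/6 - sqrt(2)*x^2/4 - 3*x/2


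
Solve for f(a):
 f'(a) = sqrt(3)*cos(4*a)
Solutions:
 f(a) = C1 + sqrt(3)*sin(4*a)/4


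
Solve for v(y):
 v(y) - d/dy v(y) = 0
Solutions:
 v(y) = C1*exp(y)


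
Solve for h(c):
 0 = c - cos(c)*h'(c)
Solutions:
 h(c) = C1 + Integral(c/cos(c), c)


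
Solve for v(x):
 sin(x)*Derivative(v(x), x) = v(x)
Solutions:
 v(x) = C1*sqrt(cos(x) - 1)/sqrt(cos(x) + 1)


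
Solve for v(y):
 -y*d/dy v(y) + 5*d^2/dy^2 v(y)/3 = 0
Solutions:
 v(y) = C1 + C2*erfi(sqrt(30)*y/10)


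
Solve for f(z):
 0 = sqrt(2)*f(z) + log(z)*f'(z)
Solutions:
 f(z) = C1*exp(-sqrt(2)*li(z))


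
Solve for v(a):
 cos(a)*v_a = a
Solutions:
 v(a) = C1 + Integral(a/cos(a), a)


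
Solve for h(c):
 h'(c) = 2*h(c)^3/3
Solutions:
 h(c) = -sqrt(6)*sqrt(-1/(C1 + 2*c))/2
 h(c) = sqrt(6)*sqrt(-1/(C1 + 2*c))/2


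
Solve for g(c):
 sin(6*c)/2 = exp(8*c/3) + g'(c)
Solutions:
 g(c) = C1 - 3*exp(8*c/3)/8 - cos(6*c)/12


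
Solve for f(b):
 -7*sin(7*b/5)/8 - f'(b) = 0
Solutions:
 f(b) = C1 + 5*cos(7*b/5)/8


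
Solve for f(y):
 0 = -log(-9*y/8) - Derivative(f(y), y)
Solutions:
 f(y) = C1 - y*log(-y) + y*(-2*log(3) + 1 + 3*log(2))


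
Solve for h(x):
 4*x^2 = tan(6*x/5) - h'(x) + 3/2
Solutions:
 h(x) = C1 - 4*x^3/3 + 3*x/2 - 5*log(cos(6*x/5))/6


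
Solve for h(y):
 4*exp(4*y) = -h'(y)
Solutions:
 h(y) = C1 - exp(4*y)


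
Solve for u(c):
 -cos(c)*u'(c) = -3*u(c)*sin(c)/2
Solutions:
 u(c) = C1/cos(c)^(3/2)


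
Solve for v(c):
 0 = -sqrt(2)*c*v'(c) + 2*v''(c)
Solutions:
 v(c) = C1 + C2*erfi(2^(1/4)*c/2)


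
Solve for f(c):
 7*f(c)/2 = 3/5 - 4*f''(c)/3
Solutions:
 f(c) = C1*sin(sqrt(42)*c/4) + C2*cos(sqrt(42)*c/4) + 6/35


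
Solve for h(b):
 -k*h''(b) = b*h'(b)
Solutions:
 h(b) = C1 + C2*sqrt(k)*erf(sqrt(2)*b*sqrt(1/k)/2)


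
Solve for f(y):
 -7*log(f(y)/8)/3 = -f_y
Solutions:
 3*Integral(1/(-log(_y) + 3*log(2)), (_y, f(y)))/7 = C1 - y


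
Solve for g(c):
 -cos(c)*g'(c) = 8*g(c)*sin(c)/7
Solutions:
 g(c) = C1*cos(c)^(8/7)


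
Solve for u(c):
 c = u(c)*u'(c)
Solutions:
 u(c) = -sqrt(C1 + c^2)
 u(c) = sqrt(C1 + c^2)


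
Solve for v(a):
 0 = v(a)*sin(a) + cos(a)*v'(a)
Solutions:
 v(a) = C1*cos(a)


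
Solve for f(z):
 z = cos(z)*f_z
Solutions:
 f(z) = C1 + Integral(z/cos(z), z)


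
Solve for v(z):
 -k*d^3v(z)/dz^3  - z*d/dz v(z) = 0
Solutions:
 v(z) = C1 + Integral(C2*airyai(z*(-1/k)^(1/3)) + C3*airybi(z*(-1/k)^(1/3)), z)


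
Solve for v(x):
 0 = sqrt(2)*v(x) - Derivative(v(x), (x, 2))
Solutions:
 v(x) = C1*exp(-2^(1/4)*x) + C2*exp(2^(1/4)*x)


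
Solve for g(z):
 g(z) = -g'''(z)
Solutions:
 g(z) = C3*exp(-z) + (C1*sin(sqrt(3)*z/2) + C2*cos(sqrt(3)*z/2))*exp(z/2)


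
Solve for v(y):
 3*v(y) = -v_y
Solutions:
 v(y) = C1*exp(-3*y)


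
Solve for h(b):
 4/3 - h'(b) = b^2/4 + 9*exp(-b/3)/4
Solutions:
 h(b) = C1 - b^3/12 + 4*b/3 + 27*exp(-b/3)/4


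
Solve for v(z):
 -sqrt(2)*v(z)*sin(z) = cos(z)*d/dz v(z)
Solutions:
 v(z) = C1*cos(z)^(sqrt(2))


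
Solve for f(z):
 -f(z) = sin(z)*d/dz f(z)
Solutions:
 f(z) = C1*sqrt(cos(z) + 1)/sqrt(cos(z) - 1)


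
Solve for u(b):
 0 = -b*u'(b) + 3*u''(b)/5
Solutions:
 u(b) = C1 + C2*erfi(sqrt(30)*b/6)


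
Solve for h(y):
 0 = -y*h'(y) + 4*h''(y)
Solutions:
 h(y) = C1 + C2*erfi(sqrt(2)*y/4)


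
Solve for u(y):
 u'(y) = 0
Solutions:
 u(y) = C1


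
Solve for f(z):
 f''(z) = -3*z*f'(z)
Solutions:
 f(z) = C1 + C2*erf(sqrt(6)*z/2)


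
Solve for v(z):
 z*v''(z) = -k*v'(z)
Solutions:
 v(z) = C1 + z^(1 - re(k))*(C2*sin(log(z)*Abs(im(k))) + C3*cos(log(z)*im(k)))


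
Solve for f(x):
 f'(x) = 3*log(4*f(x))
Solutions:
 -Integral(1/(log(_y) + 2*log(2)), (_y, f(x)))/3 = C1 - x


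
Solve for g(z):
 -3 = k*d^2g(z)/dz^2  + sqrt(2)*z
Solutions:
 g(z) = C1 + C2*z - sqrt(2)*z^3/(6*k) - 3*z^2/(2*k)


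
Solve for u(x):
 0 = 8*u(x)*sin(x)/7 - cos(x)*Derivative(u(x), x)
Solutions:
 u(x) = C1/cos(x)^(8/7)


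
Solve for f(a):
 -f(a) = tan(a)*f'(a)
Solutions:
 f(a) = C1/sin(a)


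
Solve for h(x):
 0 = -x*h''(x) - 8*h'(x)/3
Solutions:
 h(x) = C1 + C2/x^(5/3)


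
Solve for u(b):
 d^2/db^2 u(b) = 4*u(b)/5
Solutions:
 u(b) = C1*exp(-2*sqrt(5)*b/5) + C2*exp(2*sqrt(5)*b/5)


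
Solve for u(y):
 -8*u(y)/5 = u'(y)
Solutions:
 u(y) = C1*exp(-8*y/5)


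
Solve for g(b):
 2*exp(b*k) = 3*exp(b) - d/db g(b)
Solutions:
 g(b) = C1 + 3*exp(b) - 2*exp(b*k)/k


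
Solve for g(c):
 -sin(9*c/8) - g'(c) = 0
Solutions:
 g(c) = C1 + 8*cos(9*c/8)/9


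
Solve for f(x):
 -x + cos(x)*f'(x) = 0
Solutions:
 f(x) = C1 + Integral(x/cos(x), x)


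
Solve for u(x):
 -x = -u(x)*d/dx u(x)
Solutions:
 u(x) = -sqrt(C1 + x^2)
 u(x) = sqrt(C1 + x^2)


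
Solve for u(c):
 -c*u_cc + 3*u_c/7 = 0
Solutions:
 u(c) = C1 + C2*c^(10/7)


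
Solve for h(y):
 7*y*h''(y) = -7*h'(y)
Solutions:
 h(y) = C1 + C2*log(y)


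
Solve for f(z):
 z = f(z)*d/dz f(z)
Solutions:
 f(z) = -sqrt(C1 + z^2)
 f(z) = sqrt(C1 + z^2)


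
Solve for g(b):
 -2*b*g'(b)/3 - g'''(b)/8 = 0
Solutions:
 g(b) = C1 + Integral(C2*airyai(-2*2^(1/3)*3^(2/3)*b/3) + C3*airybi(-2*2^(1/3)*3^(2/3)*b/3), b)


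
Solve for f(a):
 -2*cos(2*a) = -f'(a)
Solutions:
 f(a) = C1 + sin(2*a)


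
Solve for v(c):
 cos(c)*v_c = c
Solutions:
 v(c) = C1 + Integral(c/cos(c), c)


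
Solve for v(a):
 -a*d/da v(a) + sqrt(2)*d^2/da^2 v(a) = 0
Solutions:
 v(a) = C1 + C2*erfi(2^(1/4)*a/2)


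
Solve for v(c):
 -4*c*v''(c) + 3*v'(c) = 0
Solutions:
 v(c) = C1 + C2*c^(7/4)


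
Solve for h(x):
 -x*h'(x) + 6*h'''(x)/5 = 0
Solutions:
 h(x) = C1 + Integral(C2*airyai(5^(1/3)*6^(2/3)*x/6) + C3*airybi(5^(1/3)*6^(2/3)*x/6), x)


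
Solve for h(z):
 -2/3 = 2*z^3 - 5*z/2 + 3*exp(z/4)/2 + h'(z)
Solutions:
 h(z) = C1 - z^4/2 + 5*z^2/4 - 2*z/3 - 6*exp(z/4)


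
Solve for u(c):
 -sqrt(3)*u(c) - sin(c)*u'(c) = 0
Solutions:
 u(c) = C1*(cos(c) + 1)^(sqrt(3)/2)/(cos(c) - 1)^(sqrt(3)/2)


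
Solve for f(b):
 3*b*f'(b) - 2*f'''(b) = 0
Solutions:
 f(b) = C1 + Integral(C2*airyai(2^(2/3)*3^(1/3)*b/2) + C3*airybi(2^(2/3)*3^(1/3)*b/2), b)


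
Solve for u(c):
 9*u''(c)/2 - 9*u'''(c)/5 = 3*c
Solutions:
 u(c) = C1 + C2*c + C3*exp(5*c/2) + c^3/9 + 2*c^2/15


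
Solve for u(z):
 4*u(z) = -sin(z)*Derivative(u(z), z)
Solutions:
 u(z) = C1*(cos(z)^2 + 2*cos(z) + 1)/(cos(z)^2 - 2*cos(z) + 1)


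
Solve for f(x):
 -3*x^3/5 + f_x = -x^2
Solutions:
 f(x) = C1 + 3*x^4/20 - x^3/3


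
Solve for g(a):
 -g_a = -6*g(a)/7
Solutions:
 g(a) = C1*exp(6*a/7)


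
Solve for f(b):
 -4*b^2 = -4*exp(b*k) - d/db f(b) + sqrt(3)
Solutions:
 f(b) = C1 + 4*b^3/3 + sqrt(3)*b - 4*exp(b*k)/k


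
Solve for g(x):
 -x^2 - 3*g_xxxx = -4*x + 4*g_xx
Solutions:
 g(x) = C1 + C2*x + C3*sin(2*sqrt(3)*x/3) + C4*cos(2*sqrt(3)*x/3) - x^4/48 + x^3/6 + 3*x^2/16


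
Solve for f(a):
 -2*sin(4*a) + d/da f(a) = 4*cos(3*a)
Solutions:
 f(a) = C1 + 4*sin(3*a)/3 - cos(4*a)/2


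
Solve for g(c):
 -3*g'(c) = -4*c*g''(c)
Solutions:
 g(c) = C1 + C2*c^(7/4)


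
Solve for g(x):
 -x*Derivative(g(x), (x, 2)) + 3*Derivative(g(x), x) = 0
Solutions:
 g(x) = C1 + C2*x^4


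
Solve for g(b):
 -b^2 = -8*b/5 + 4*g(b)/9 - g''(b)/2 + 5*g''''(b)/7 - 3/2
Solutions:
 g(b) = -9*b^2/4 + 18*b/5 + (C1*sin(5^(3/4)*sqrt(6)*7^(1/4)*b*sin(atan(sqrt(1799)/21)/2)/15) + C2*cos(5^(3/4)*sqrt(6)*7^(1/4)*b*sin(atan(sqrt(1799)/21)/2)/15))*exp(-5^(3/4)*sqrt(6)*7^(1/4)*b*cos(atan(sqrt(1799)/21)/2)/15) + (C3*sin(5^(3/4)*sqrt(6)*7^(1/4)*b*sin(atan(sqrt(1799)/21)/2)/15) + C4*cos(5^(3/4)*sqrt(6)*7^(1/4)*b*sin(atan(sqrt(1799)/21)/2)/15))*exp(5^(3/4)*sqrt(6)*7^(1/4)*b*cos(atan(sqrt(1799)/21)/2)/15) - 27/16


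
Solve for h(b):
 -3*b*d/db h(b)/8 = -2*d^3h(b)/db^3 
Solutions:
 h(b) = C1 + Integral(C2*airyai(2^(2/3)*3^(1/3)*b/4) + C3*airybi(2^(2/3)*3^(1/3)*b/4), b)


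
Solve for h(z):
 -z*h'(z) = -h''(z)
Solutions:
 h(z) = C1 + C2*erfi(sqrt(2)*z/2)


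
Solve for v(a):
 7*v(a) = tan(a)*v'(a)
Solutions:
 v(a) = C1*sin(a)^7


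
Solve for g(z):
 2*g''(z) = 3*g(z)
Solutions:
 g(z) = C1*exp(-sqrt(6)*z/2) + C2*exp(sqrt(6)*z/2)


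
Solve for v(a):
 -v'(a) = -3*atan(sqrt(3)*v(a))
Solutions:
 Integral(1/atan(sqrt(3)*_y), (_y, v(a))) = C1 + 3*a


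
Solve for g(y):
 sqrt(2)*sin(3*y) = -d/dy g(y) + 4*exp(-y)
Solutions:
 g(y) = C1 + sqrt(2)*cos(3*y)/3 - 4*exp(-y)


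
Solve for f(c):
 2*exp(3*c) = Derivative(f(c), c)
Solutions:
 f(c) = C1 + 2*exp(3*c)/3


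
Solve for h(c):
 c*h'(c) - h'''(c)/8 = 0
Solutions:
 h(c) = C1 + Integral(C2*airyai(2*c) + C3*airybi(2*c), c)


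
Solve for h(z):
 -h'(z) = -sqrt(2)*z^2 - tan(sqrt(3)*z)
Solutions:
 h(z) = C1 + sqrt(2)*z^3/3 - sqrt(3)*log(cos(sqrt(3)*z))/3


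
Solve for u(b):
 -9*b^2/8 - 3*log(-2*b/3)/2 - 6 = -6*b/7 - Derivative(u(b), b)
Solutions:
 u(b) = C1 + 3*b^3/8 - 3*b^2/7 + 3*b*log(-b)/2 + b*(-2*log(3) + log(2) + log(6)/2 + 9/2)


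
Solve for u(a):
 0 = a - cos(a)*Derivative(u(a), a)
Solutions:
 u(a) = C1 + Integral(a/cos(a), a)


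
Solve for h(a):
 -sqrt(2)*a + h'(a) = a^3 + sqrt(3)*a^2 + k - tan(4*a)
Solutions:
 h(a) = C1 + a^4/4 + sqrt(3)*a^3/3 + sqrt(2)*a^2/2 + a*k + log(cos(4*a))/4


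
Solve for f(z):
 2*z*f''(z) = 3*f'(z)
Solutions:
 f(z) = C1 + C2*z^(5/2)


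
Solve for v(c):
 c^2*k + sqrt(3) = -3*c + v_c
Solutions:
 v(c) = C1 + c^3*k/3 + 3*c^2/2 + sqrt(3)*c


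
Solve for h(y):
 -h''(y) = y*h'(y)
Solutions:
 h(y) = C1 + C2*erf(sqrt(2)*y/2)


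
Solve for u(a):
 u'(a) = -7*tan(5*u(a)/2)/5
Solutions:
 u(a) = -2*asin(C1*exp(-7*a/2))/5 + 2*pi/5
 u(a) = 2*asin(C1*exp(-7*a/2))/5


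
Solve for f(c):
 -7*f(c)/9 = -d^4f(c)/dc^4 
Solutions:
 f(c) = C1*exp(-sqrt(3)*7^(1/4)*c/3) + C2*exp(sqrt(3)*7^(1/4)*c/3) + C3*sin(sqrt(3)*7^(1/4)*c/3) + C4*cos(sqrt(3)*7^(1/4)*c/3)


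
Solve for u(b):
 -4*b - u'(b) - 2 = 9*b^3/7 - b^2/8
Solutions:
 u(b) = C1 - 9*b^4/28 + b^3/24 - 2*b^2 - 2*b


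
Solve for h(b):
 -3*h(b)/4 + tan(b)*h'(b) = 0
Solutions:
 h(b) = C1*sin(b)^(3/4)


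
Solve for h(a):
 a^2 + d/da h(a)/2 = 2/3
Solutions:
 h(a) = C1 - 2*a^3/3 + 4*a/3


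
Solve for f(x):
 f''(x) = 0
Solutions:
 f(x) = C1 + C2*x


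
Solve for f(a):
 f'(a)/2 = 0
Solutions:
 f(a) = C1


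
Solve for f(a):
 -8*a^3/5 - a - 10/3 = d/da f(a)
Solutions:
 f(a) = C1 - 2*a^4/5 - a^2/2 - 10*a/3


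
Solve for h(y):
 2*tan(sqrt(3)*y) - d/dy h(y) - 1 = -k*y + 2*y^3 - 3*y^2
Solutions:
 h(y) = C1 + k*y^2/2 - y^4/2 + y^3 - y - 2*sqrt(3)*log(cos(sqrt(3)*y))/3


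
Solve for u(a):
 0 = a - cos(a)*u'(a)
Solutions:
 u(a) = C1 + Integral(a/cos(a), a)


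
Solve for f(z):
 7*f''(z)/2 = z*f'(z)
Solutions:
 f(z) = C1 + C2*erfi(sqrt(7)*z/7)


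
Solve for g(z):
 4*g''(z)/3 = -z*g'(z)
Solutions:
 g(z) = C1 + C2*erf(sqrt(6)*z/4)


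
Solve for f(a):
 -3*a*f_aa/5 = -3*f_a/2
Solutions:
 f(a) = C1 + C2*a^(7/2)


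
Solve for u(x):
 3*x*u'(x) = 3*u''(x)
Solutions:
 u(x) = C1 + C2*erfi(sqrt(2)*x/2)


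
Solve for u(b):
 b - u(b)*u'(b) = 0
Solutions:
 u(b) = -sqrt(C1 + b^2)
 u(b) = sqrt(C1 + b^2)


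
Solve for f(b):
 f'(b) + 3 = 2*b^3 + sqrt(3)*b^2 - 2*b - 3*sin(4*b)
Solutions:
 f(b) = C1 + b^4/2 + sqrt(3)*b^3/3 - b^2 - 3*b + 3*cos(4*b)/4


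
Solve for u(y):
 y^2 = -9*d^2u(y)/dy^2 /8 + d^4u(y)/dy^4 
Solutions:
 u(y) = C1 + C2*y + C3*exp(-3*sqrt(2)*y/4) + C4*exp(3*sqrt(2)*y/4) - 2*y^4/27 - 64*y^2/81


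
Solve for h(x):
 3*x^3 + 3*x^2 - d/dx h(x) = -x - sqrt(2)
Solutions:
 h(x) = C1 + 3*x^4/4 + x^3 + x^2/2 + sqrt(2)*x


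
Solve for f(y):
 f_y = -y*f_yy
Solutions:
 f(y) = C1 + C2*log(y)


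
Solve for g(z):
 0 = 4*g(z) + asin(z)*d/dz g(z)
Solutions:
 g(z) = C1*exp(-4*Integral(1/asin(z), z))


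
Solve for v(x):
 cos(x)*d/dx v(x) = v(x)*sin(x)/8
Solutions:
 v(x) = C1/cos(x)^(1/8)


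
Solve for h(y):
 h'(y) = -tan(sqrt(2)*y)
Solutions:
 h(y) = C1 + sqrt(2)*log(cos(sqrt(2)*y))/2


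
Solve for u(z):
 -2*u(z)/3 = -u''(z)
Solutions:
 u(z) = C1*exp(-sqrt(6)*z/3) + C2*exp(sqrt(6)*z/3)


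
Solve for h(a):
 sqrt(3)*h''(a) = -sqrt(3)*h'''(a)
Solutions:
 h(a) = C1 + C2*a + C3*exp(-a)


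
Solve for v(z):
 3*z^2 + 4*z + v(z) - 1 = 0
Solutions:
 v(z) = -3*z^2 - 4*z + 1


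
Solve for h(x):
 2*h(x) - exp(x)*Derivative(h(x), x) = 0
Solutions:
 h(x) = C1*exp(-2*exp(-x))


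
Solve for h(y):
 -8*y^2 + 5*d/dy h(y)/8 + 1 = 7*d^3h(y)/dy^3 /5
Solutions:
 h(y) = C1 + C2*exp(-5*sqrt(14)*y/28) + C3*exp(5*sqrt(14)*y/28) + 64*y^3/15 + 6968*y/125


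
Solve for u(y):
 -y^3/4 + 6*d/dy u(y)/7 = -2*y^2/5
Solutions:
 u(y) = C1 + 7*y^4/96 - 7*y^3/45


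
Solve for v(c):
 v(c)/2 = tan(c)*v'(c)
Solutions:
 v(c) = C1*sqrt(sin(c))


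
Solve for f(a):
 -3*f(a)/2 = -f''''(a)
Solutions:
 f(a) = C1*exp(-2^(3/4)*3^(1/4)*a/2) + C2*exp(2^(3/4)*3^(1/4)*a/2) + C3*sin(2^(3/4)*3^(1/4)*a/2) + C4*cos(2^(3/4)*3^(1/4)*a/2)


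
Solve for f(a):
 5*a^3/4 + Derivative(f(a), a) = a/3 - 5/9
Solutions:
 f(a) = C1 - 5*a^4/16 + a^2/6 - 5*a/9


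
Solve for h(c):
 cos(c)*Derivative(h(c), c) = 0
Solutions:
 h(c) = C1


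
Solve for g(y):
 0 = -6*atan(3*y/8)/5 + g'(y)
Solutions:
 g(y) = C1 + 6*y*atan(3*y/8)/5 - 8*log(9*y^2 + 64)/5


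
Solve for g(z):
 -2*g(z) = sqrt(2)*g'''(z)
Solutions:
 g(z) = C3*exp(-2^(1/6)*z) + (C1*sin(2^(1/6)*sqrt(3)*z/2) + C2*cos(2^(1/6)*sqrt(3)*z/2))*exp(2^(1/6)*z/2)


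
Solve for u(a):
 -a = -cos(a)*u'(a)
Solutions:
 u(a) = C1 + Integral(a/cos(a), a)


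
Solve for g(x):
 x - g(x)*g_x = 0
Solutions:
 g(x) = -sqrt(C1 + x^2)
 g(x) = sqrt(C1 + x^2)


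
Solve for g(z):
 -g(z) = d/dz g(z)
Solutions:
 g(z) = C1*exp(-z)


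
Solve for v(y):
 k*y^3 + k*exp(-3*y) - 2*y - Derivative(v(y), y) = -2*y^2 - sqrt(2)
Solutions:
 v(y) = C1 + k*y^4/4 - k*exp(-3*y)/3 + 2*y^3/3 - y^2 + sqrt(2)*y
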